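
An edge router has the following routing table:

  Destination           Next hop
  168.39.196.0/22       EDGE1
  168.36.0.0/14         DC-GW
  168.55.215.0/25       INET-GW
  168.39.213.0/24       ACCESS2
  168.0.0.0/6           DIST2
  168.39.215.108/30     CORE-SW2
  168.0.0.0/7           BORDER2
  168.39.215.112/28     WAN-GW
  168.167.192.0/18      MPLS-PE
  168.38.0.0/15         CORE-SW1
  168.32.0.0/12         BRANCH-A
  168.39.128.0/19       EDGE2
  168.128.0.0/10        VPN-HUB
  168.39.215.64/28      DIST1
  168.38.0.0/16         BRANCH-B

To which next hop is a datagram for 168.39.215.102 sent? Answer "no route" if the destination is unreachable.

CORE-SW1

Routes whose prefix contains 168.39.215.102:
  168.0.0.0/6 (168.0.0.0 - 171.255.255.255) -> DIST2
  168.0.0.0/7 (168.0.0.0 - 169.255.255.255) -> BORDER2
  168.32.0.0/12 (168.32.0.0 - 168.47.255.255) -> BRANCH-A
  168.36.0.0/14 (168.36.0.0 - 168.39.255.255) -> DC-GW
  168.38.0.0/15 (168.38.0.0 - 168.39.255.255) -> CORE-SW1
More-specific entries that do NOT match:
  168.39.215.108/30 (168.39.215.108 - 168.39.215.111) does not contain 168.39.215.102
  168.39.215.112/28 (168.39.215.112 - 168.39.215.127) does not contain 168.39.215.102
  168.39.215.64/28 (168.39.215.64 - 168.39.215.79) does not contain 168.39.215.102
  168.55.215.0/25 (168.55.215.0 - 168.55.215.127) does not contain 168.39.215.102
  168.39.213.0/24 (168.39.213.0 - 168.39.213.255) does not contain 168.39.215.102
  168.39.196.0/22 (168.39.196.0 - 168.39.199.255) does not contain 168.39.215.102
  168.39.128.0/19 (168.39.128.0 - 168.39.159.255) does not contain 168.39.215.102
  168.167.192.0/18 (168.167.192.0 - 168.167.255.255) does not contain 168.39.215.102
  168.38.0.0/16 (168.38.0.0 - 168.38.255.255) does not contain 168.39.215.102
Longest matching prefix is /15 -> next hop CORE-SW1.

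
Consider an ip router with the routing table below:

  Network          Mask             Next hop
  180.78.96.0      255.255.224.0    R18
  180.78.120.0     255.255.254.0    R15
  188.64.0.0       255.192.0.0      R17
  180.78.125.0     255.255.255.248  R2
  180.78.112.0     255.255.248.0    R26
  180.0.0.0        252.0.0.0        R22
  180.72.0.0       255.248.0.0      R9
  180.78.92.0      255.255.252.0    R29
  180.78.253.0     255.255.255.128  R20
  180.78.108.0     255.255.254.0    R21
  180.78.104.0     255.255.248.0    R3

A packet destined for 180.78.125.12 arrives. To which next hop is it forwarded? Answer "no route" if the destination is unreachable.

R18

Routes whose prefix contains 180.78.125.12:
  180.0.0.0/6 (180.0.0.0 - 183.255.255.255) -> R22
  180.72.0.0/13 (180.72.0.0 - 180.79.255.255) -> R9
  180.78.96.0/19 (180.78.96.0 - 180.78.127.255) -> R18
More-specific entries that do NOT match:
  180.78.125.0/29 (180.78.125.0 - 180.78.125.7) does not contain 180.78.125.12
  180.78.253.0/25 (180.78.253.0 - 180.78.253.127) does not contain 180.78.125.12
  180.78.120.0/23 (180.78.120.0 - 180.78.121.255) does not contain 180.78.125.12
  180.78.108.0/23 (180.78.108.0 - 180.78.109.255) does not contain 180.78.125.12
  180.78.92.0/22 (180.78.92.0 - 180.78.95.255) does not contain 180.78.125.12
  180.78.112.0/21 (180.78.112.0 - 180.78.119.255) does not contain 180.78.125.12
  180.78.104.0/21 (180.78.104.0 - 180.78.111.255) does not contain 180.78.125.12
Longest matching prefix is /19 -> next hop R18.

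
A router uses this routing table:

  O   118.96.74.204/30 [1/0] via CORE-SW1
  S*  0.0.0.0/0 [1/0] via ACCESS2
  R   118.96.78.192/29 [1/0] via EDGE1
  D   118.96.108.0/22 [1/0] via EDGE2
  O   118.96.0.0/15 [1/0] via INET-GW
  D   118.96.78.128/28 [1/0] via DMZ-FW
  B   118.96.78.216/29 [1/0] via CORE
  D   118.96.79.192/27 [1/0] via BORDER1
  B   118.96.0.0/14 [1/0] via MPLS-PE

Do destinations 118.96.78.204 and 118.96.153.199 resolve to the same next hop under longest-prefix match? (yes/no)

yes

118.96.78.204: longest match 118.96.0.0/15 -> INET-GW
118.96.153.199: longest match 118.96.0.0/15 -> INET-GW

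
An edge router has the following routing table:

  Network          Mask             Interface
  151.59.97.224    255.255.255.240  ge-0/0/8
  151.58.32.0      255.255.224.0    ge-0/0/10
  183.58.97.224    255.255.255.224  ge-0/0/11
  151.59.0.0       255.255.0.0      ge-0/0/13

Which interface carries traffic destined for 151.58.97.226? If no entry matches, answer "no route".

no route

No entry's prefix contains 151.58.97.226; there is no default route.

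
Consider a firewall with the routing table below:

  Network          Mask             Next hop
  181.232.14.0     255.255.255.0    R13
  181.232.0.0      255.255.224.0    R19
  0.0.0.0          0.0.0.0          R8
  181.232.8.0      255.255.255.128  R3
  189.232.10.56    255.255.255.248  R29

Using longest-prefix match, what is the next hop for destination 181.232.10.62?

Routes whose prefix contains 181.232.10.62:
  0.0.0.0/0 (default, matches everything) -> R8
  181.232.0.0/19 (181.232.0.0 - 181.232.31.255) -> R19
More-specific entries that do NOT match:
  189.232.10.56/29 (189.232.10.56 - 189.232.10.63) does not contain 181.232.10.62
  181.232.8.0/25 (181.232.8.0 - 181.232.8.127) does not contain 181.232.10.62
  181.232.14.0/24 (181.232.14.0 - 181.232.14.255) does not contain 181.232.10.62
Longest matching prefix is /19 -> next hop R19.

R19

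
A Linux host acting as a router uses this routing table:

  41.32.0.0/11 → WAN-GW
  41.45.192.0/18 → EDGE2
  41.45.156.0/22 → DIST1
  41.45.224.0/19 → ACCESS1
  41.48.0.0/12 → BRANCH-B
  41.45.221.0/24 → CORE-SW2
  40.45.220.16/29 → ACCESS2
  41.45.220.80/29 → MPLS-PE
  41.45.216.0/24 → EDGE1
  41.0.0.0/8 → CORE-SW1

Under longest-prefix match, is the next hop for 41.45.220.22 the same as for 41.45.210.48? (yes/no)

yes

41.45.220.22: longest match 41.45.192.0/18 -> EDGE2
41.45.210.48: longest match 41.45.192.0/18 -> EDGE2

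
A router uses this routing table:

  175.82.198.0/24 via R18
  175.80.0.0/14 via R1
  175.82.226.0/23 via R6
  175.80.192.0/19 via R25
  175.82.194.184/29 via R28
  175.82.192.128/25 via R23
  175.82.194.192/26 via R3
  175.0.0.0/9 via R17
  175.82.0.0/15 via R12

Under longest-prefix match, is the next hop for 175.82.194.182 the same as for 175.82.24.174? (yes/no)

yes

175.82.194.182: longest match 175.82.0.0/15 -> R12
175.82.24.174: longest match 175.82.0.0/15 -> R12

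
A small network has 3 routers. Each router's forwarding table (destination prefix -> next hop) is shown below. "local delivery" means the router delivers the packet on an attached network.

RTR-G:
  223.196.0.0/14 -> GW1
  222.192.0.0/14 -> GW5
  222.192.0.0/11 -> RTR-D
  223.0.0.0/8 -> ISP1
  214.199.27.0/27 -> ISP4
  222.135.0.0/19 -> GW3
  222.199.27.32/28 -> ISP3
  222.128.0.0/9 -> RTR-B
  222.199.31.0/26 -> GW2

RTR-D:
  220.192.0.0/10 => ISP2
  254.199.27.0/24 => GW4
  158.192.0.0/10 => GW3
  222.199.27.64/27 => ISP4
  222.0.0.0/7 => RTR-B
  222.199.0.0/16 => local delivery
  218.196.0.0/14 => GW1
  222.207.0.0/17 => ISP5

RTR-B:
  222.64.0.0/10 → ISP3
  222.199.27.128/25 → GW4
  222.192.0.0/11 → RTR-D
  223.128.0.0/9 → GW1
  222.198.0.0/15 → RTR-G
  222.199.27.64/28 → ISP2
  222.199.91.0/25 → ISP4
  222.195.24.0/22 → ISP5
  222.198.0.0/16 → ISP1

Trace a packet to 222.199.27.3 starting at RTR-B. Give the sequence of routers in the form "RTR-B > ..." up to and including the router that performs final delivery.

At RTR-B: longest match for 222.199.27.3 is 222.198.0.0/15 -> RTR-G
At RTR-G: longest match for 222.199.27.3 is 222.192.0.0/11 -> RTR-D
At RTR-D: longest match for 222.199.27.3 is 222.199.0.0/16 -> local delivery

RTR-B > RTR-G > RTR-D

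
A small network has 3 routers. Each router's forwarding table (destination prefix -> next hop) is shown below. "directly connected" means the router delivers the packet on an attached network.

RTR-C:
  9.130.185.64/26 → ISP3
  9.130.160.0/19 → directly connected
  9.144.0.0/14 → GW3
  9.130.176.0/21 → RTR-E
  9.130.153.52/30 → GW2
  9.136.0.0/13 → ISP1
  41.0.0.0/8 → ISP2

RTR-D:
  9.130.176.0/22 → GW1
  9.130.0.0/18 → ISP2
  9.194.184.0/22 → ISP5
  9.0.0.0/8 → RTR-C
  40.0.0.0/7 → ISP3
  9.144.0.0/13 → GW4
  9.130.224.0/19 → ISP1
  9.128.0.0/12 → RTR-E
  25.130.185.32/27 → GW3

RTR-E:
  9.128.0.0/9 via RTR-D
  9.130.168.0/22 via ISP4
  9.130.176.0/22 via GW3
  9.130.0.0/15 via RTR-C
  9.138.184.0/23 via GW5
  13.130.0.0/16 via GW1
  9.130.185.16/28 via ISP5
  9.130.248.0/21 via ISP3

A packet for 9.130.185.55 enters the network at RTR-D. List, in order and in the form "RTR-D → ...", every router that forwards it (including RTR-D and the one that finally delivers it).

RTR-D → RTR-E → RTR-C

At RTR-D: longest match for 9.130.185.55 is 9.128.0.0/12 -> RTR-E
At RTR-E: longest match for 9.130.185.55 is 9.130.0.0/15 -> RTR-C
At RTR-C: longest match for 9.130.185.55 is 9.130.160.0/19 -> directly connected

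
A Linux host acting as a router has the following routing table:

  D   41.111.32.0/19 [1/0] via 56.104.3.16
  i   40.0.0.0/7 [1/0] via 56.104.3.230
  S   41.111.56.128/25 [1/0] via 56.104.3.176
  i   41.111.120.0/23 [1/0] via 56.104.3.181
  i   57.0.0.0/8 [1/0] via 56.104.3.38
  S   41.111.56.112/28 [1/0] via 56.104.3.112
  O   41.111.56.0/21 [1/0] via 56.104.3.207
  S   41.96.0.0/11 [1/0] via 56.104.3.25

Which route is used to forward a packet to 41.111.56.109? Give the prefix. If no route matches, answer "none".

Entries matching 41.111.56.109:
  40.0.0.0/7 (40.0.0.0 - 41.255.255.255)
  41.96.0.0/11 (41.96.0.0 - 41.127.255.255)
  41.111.32.0/19 (41.111.32.0 - 41.111.63.255)
  41.111.56.0/21 (41.111.56.0 - 41.111.63.255)
Most specific is 41.111.56.0/21.

41.111.56.0/21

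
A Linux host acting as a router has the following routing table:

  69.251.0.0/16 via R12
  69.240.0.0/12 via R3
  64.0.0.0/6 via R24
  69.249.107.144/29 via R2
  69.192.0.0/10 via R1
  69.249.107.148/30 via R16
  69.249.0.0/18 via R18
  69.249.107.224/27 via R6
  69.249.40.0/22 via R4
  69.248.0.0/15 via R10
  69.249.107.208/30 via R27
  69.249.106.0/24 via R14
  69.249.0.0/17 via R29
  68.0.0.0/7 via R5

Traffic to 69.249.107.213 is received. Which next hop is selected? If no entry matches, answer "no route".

R29

Routes whose prefix contains 69.249.107.213:
  68.0.0.0/7 (68.0.0.0 - 69.255.255.255) -> R5
  69.192.0.0/10 (69.192.0.0 - 69.255.255.255) -> R1
  69.240.0.0/12 (69.240.0.0 - 69.255.255.255) -> R3
  69.248.0.0/15 (69.248.0.0 - 69.249.255.255) -> R10
  69.249.0.0/17 (69.249.0.0 - 69.249.127.255) -> R29
More-specific entries that do NOT match:
  69.249.107.148/30 (69.249.107.148 - 69.249.107.151) does not contain 69.249.107.213
  69.249.107.208/30 (69.249.107.208 - 69.249.107.211) does not contain 69.249.107.213
  69.249.107.144/29 (69.249.107.144 - 69.249.107.151) does not contain 69.249.107.213
  69.249.107.224/27 (69.249.107.224 - 69.249.107.255) does not contain 69.249.107.213
  69.249.106.0/24 (69.249.106.0 - 69.249.106.255) does not contain 69.249.107.213
  69.249.40.0/22 (69.249.40.0 - 69.249.43.255) does not contain 69.249.107.213
  69.249.0.0/18 (69.249.0.0 - 69.249.63.255) does not contain 69.249.107.213
Longest matching prefix is /17 -> next hop R29.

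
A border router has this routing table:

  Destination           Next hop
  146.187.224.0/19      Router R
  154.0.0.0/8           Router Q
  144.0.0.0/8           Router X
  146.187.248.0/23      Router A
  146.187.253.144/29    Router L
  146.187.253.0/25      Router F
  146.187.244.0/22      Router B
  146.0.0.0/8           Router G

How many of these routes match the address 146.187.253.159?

Prefixes containing 146.187.253.159:
  146.0.0.0/8 (146.0.0.0 - 146.255.255.255)
  146.187.224.0/19 (146.187.224.0 - 146.187.255.255)
Total matching entries: 2.

2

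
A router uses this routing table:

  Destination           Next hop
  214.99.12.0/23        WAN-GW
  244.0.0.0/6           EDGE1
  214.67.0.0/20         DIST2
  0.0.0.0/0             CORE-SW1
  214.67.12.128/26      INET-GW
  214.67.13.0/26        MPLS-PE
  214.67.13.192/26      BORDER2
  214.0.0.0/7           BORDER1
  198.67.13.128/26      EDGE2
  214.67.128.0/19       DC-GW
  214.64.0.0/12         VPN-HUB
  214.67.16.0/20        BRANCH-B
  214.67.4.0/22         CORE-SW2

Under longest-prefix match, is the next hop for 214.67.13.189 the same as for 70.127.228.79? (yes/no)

214.67.13.189: longest match 214.67.0.0/20 -> DIST2
70.127.228.79: longest match 0.0.0.0/0 -> CORE-SW1

no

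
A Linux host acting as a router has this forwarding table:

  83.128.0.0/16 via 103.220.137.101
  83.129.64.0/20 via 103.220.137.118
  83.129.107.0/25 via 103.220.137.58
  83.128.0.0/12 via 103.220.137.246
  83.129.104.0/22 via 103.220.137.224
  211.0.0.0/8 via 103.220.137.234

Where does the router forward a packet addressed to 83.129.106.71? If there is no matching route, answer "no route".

Routes whose prefix contains 83.129.106.71:
  83.128.0.0/12 (83.128.0.0 - 83.143.255.255) -> 103.220.137.246
  83.129.104.0/22 (83.129.104.0 - 83.129.107.255) -> 103.220.137.224
More-specific entries that do NOT match:
  83.129.107.0/25 (83.129.107.0 - 83.129.107.127) does not contain 83.129.106.71
Longest matching prefix is /22 -> next hop 103.220.137.224.

103.220.137.224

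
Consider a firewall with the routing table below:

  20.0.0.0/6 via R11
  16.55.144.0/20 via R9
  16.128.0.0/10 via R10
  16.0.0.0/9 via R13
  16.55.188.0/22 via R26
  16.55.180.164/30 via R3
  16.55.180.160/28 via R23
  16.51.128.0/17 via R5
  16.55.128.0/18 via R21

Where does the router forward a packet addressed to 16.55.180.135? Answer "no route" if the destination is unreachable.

R21

Routes whose prefix contains 16.55.180.135:
  16.0.0.0/9 (16.0.0.0 - 16.127.255.255) -> R13
  16.55.128.0/18 (16.55.128.0 - 16.55.191.255) -> R21
More-specific entries that do NOT match:
  16.55.180.164/30 (16.55.180.164 - 16.55.180.167) does not contain 16.55.180.135
  16.55.180.160/28 (16.55.180.160 - 16.55.180.175) does not contain 16.55.180.135
  16.55.188.0/22 (16.55.188.0 - 16.55.191.255) does not contain 16.55.180.135
  16.55.144.0/20 (16.55.144.0 - 16.55.159.255) does not contain 16.55.180.135
Longest matching prefix is /18 -> next hop R21.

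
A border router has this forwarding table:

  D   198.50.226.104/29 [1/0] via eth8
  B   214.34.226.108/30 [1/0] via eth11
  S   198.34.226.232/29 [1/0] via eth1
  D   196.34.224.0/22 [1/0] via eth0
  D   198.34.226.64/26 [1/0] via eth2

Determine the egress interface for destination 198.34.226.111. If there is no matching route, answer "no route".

Routes whose prefix contains 198.34.226.111:
  198.34.226.64/26 (198.34.226.64 - 198.34.226.127) -> eth2
More-specific entries that do NOT match:
  214.34.226.108/30 (214.34.226.108 - 214.34.226.111) does not contain 198.34.226.111
  198.50.226.104/29 (198.50.226.104 - 198.50.226.111) does not contain 198.34.226.111
  198.34.226.232/29 (198.34.226.232 - 198.34.226.239) does not contain 198.34.226.111
Longest matching prefix is /26 -> interface eth2.

eth2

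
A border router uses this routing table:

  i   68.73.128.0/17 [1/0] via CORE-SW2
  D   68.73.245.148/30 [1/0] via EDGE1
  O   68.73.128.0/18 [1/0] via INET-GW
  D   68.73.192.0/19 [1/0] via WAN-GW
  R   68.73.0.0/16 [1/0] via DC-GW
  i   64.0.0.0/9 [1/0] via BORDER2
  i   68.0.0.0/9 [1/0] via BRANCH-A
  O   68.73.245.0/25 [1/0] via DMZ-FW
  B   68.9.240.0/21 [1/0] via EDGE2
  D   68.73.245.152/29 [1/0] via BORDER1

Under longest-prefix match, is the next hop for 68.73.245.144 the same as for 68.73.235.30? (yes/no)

yes

68.73.245.144: longest match 68.73.128.0/17 -> CORE-SW2
68.73.235.30: longest match 68.73.128.0/17 -> CORE-SW2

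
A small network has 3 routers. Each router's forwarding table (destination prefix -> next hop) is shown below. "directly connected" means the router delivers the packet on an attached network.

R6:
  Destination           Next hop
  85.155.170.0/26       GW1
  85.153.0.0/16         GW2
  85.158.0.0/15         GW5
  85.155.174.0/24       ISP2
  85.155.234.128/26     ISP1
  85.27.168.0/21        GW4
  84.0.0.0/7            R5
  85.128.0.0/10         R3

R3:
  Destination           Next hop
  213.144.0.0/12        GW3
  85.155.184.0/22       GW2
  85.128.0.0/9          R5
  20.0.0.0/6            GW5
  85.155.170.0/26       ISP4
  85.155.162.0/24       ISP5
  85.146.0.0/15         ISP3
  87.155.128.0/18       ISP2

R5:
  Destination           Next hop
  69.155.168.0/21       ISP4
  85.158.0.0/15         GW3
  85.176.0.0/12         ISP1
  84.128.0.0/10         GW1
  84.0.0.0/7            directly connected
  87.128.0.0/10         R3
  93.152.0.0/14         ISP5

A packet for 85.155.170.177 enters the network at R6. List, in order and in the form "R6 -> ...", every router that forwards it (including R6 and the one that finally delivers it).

R6 -> R3 -> R5

At R6: longest match for 85.155.170.177 is 85.128.0.0/10 -> R3
At R3: longest match for 85.155.170.177 is 85.128.0.0/9 -> R5
At R5: longest match for 85.155.170.177 is 84.0.0.0/7 -> directly connected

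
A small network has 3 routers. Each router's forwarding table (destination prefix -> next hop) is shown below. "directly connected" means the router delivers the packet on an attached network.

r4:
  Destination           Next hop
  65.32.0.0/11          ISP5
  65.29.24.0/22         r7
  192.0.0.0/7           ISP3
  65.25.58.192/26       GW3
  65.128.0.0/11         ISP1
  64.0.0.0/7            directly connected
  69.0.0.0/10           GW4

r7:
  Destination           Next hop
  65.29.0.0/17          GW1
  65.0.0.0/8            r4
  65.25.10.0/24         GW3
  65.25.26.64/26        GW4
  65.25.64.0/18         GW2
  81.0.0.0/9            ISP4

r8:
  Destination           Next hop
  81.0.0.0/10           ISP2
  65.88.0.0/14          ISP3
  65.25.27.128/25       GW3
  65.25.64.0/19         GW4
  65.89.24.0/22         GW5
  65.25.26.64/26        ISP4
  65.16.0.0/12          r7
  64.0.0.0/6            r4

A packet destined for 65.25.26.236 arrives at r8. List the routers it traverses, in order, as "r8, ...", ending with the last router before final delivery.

At r8: longest match for 65.25.26.236 is 65.16.0.0/12 -> r7
At r7: longest match for 65.25.26.236 is 65.0.0.0/8 -> r4
At r4: longest match for 65.25.26.236 is 64.0.0.0/7 -> directly connected

r8, r7, r4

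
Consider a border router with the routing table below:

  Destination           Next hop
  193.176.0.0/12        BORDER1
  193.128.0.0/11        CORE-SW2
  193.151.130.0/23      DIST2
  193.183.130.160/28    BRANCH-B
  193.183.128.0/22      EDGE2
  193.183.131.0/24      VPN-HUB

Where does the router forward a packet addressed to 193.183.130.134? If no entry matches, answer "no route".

EDGE2

Routes whose prefix contains 193.183.130.134:
  193.176.0.0/12 (193.176.0.0 - 193.191.255.255) -> BORDER1
  193.183.128.0/22 (193.183.128.0 - 193.183.131.255) -> EDGE2
More-specific entries that do NOT match:
  193.183.130.160/28 (193.183.130.160 - 193.183.130.175) does not contain 193.183.130.134
  193.183.131.0/24 (193.183.131.0 - 193.183.131.255) does not contain 193.183.130.134
  193.151.130.0/23 (193.151.130.0 - 193.151.131.255) does not contain 193.183.130.134
Longest matching prefix is /22 -> next hop EDGE2.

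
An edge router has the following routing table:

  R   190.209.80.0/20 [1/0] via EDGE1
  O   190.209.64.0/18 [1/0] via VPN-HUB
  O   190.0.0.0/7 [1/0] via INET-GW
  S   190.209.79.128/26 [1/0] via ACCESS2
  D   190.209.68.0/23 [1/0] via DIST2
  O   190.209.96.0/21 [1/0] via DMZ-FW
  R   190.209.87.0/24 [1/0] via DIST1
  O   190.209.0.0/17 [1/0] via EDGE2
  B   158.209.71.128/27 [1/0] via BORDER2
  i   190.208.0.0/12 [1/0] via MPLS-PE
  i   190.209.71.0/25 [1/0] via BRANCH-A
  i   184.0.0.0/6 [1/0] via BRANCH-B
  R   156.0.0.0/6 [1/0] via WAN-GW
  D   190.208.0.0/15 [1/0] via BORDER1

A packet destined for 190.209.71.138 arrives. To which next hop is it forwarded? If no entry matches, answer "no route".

Routes whose prefix contains 190.209.71.138:
  190.0.0.0/7 (190.0.0.0 - 191.255.255.255) -> INET-GW
  190.208.0.0/12 (190.208.0.0 - 190.223.255.255) -> MPLS-PE
  190.208.0.0/15 (190.208.0.0 - 190.209.255.255) -> BORDER1
  190.209.0.0/17 (190.209.0.0 - 190.209.127.255) -> EDGE2
  190.209.64.0/18 (190.209.64.0 - 190.209.127.255) -> VPN-HUB
More-specific entries that do NOT match:
  158.209.71.128/27 (158.209.71.128 - 158.209.71.159) does not contain 190.209.71.138
  190.209.79.128/26 (190.209.79.128 - 190.209.79.191) does not contain 190.209.71.138
  190.209.71.0/25 (190.209.71.0 - 190.209.71.127) does not contain 190.209.71.138
  190.209.87.0/24 (190.209.87.0 - 190.209.87.255) does not contain 190.209.71.138
  190.209.68.0/23 (190.209.68.0 - 190.209.69.255) does not contain 190.209.71.138
  190.209.96.0/21 (190.209.96.0 - 190.209.103.255) does not contain 190.209.71.138
  190.209.80.0/20 (190.209.80.0 - 190.209.95.255) does not contain 190.209.71.138
Longest matching prefix is /18 -> next hop VPN-HUB.

VPN-HUB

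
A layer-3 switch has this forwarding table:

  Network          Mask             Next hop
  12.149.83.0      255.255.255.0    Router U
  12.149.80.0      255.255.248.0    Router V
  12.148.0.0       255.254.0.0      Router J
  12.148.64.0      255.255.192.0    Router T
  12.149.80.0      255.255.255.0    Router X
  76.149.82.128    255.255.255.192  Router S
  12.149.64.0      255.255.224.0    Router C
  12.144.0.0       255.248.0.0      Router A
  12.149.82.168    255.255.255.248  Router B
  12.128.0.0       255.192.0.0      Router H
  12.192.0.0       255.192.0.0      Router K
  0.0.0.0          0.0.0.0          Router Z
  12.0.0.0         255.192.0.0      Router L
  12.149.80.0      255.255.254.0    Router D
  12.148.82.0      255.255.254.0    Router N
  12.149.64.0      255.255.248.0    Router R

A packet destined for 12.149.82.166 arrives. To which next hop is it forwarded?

Routes whose prefix contains 12.149.82.166:
  0.0.0.0/0 (default, matches everything) -> Router Z
  12.128.0.0/10 (12.128.0.0 - 12.191.255.255) -> Router H
  12.144.0.0/13 (12.144.0.0 - 12.151.255.255) -> Router A
  12.148.0.0/15 (12.148.0.0 - 12.149.255.255) -> Router J
  12.149.64.0/19 (12.149.64.0 - 12.149.95.255) -> Router C
  12.149.80.0/21 (12.149.80.0 - 12.149.87.255) -> Router V
More-specific entries that do NOT match:
  12.149.82.168/29 (12.149.82.168 - 12.149.82.175) does not contain 12.149.82.166
  76.149.82.128/26 (76.149.82.128 - 76.149.82.191) does not contain 12.149.82.166
  12.149.83.0/24 (12.149.83.0 - 12.149.83.255) does not contain 12.149.82.166
  12.149.80.0/24 (12.149.80.0 - 12.149.80.255) does not contain 12.149.82.166
  12.149.80.0/23 (12.149.80.0 - 12.149.81.255) does not contain 12.149.82.166
  12.148.82.0/23 (12.148.82.0 - 12.148.83.255) does not contain 12.149.82.166
Longest matching prefix is /21 -> next hop Router V.

Router V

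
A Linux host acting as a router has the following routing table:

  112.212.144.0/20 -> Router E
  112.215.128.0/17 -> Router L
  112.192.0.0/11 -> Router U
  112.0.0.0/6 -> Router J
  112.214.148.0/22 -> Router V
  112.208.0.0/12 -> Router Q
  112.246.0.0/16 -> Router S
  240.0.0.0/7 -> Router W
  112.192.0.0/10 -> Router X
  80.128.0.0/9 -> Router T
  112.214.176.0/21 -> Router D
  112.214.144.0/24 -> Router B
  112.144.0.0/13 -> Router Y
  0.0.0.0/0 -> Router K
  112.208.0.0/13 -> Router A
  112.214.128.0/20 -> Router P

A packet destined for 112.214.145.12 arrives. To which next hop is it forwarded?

Router A

Routes whose prefix contains 112.214.145.12:
  0.0.0.0/0 (default, matches everything) -> Router K
  112.0.0.0/6 (112.0.0.0 - 115.255.255.255) -> Router J
  112.192.0.0/10 (112.192.0.0 - 112.255.255.255) -> Router X
  112.192.0.0/11 (112.192.0.0 - 112.223.255.255) -> Router U
  112.208.0.0/12 (112.208.0.0 - 112.223.255.255) -> Router Q
  112.208.0.0/13 (112.208.0.0 - 112.215.255.255) -> Router A
More-specific entries that do NOT match:
  112.214.144.0/24 (112.214.144.0 - 112.214.144.255) does not contain 112.214.145.12
  112.214.148.0/22 (112.214.148.0 - 112.214.151.255) does not contain 112.214.145.12
  112.214.176.0/21 (112.214.176.0 - 112.214.183.255) does not contain 112.214.145.12
  112.212.144.0/20 (112.212.144.0 - 112.212.159.255) does not contain 112.214.145.12
  112.214.128.0/20 (112.214.128.0 - 112.214.143.255) does not contain 112.214.145.12
  112.215.128.0/17 (112.215.128.0 - 112.215.255.255) does not contain 112.214.145.12
  112.246.0.0/16 (112.246.0.0 - 112.246.255.255) does not contain 112.214.145.12
Longest matching prefix is /13 -> next hop Router A.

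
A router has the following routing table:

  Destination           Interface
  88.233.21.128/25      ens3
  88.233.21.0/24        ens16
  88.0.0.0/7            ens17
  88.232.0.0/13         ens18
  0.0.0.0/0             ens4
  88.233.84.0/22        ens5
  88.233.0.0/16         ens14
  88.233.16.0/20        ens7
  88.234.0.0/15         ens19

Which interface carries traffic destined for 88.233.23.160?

Routes whose prefix contains 88.233.23.160:
  0.0.0.0/0 (default, matches everything) -> ens4
  88.0.0.0/7 (88.0.0.0 - 89.255.255.255) -> ens17
  88.232.0.0/13 (88.232.0.0 - 88.239.255.255) -> ens18
  88.233.0.0/16 (88.233.0.0 - 88.233.255.255) -> ens14
  88.233.16.0/20 (88.233.16.0 - 88.233.31.255) -> ens7
More-specific entries that do NOT match:
  88.233.21.128/25 (88.233.21.128 - 88.233.21.255) does not contain 88.233.23.160
  88.233.21.0/24 (88.233.21.0 - 88.233.21.255) does not contain 88.233.23.160
  88.233.84.0/22 (88.233.84.0 - 88.233.87.255) does not contain 88.233.23.160
Longest matching prefix is /20 -> interface ens7.

ens7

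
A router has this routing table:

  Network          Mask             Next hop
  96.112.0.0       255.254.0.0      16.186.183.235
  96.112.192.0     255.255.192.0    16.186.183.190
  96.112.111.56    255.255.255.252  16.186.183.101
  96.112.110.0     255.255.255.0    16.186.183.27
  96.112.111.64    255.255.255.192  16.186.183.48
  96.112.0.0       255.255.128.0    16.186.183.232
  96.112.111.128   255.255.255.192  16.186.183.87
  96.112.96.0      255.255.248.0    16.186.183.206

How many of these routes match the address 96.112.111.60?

2

Prefixes containing 96.112.111.60:
  96.112.0.0/15 (96.112.0.0 - 96.113.255.255)
  96.112.0.0/17 (96.112.0.0 - 96.112.127.255)
Total matching entries: 2.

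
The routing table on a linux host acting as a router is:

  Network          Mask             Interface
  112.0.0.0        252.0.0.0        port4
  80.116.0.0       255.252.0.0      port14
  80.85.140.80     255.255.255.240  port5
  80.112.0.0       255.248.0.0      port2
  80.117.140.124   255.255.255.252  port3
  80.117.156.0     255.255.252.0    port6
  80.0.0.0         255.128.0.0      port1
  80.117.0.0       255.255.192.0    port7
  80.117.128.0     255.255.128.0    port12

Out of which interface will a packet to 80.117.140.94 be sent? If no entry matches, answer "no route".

Routes whose prefix contains 80.117.140.94:
  80.0.0.0/9 (80.0.0.0 - 80.127.255.255) -> port1
  80.112.0.0/13 (80.112.0.0 - 80.119.255.255) -> port2
  80.116.0.0/14 (80.116.0.0 - 80.119.255.255) -> port14
  80.117.128.0/17 (80.117.128.0 - 80.117.255.255) -> port12
More-specific entries that do NOT match:
  80.117.140.124/30 (80.117.140.124 - 80.117.140.127) does not contain 80.117.140.94
  80.85.140.80/28 (80.85.140.80 - 80.85.140.95) does not contain 80.117.140.94
  80.117.156.0/22 (80.117.156.0 - 80.117.159.255) does not contain 80.117.140.94
  80.117.0.0/18 (80.117.0.0 - 80.117.63.255) does not contain 80.117.140.94
Longest matching prefix is /17 -> interface port12.

port12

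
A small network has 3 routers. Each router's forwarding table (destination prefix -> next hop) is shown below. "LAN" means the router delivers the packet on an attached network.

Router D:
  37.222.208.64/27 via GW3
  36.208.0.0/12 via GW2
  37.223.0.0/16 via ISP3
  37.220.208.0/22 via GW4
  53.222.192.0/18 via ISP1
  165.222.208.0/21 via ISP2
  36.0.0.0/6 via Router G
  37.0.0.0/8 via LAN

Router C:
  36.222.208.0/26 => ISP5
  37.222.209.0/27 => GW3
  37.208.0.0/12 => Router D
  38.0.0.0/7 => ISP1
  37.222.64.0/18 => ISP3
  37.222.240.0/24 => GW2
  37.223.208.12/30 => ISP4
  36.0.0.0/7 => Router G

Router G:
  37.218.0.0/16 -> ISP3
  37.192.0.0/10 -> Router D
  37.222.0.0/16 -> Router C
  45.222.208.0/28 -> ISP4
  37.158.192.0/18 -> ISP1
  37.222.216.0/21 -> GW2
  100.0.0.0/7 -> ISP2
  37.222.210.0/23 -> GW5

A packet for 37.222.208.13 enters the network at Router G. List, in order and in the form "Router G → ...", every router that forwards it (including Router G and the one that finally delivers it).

Router G → Router C → Router D

At Router G: longest match for 37.222.208.13 is 37.222.0.0/16 -> Router C
At Router C: longest match for 37.222.208.13 is 37.208.0.0/12 -> Router D
At Router D: longest match for 37.222.208.13 is 37.0.0.0/8 -> LAN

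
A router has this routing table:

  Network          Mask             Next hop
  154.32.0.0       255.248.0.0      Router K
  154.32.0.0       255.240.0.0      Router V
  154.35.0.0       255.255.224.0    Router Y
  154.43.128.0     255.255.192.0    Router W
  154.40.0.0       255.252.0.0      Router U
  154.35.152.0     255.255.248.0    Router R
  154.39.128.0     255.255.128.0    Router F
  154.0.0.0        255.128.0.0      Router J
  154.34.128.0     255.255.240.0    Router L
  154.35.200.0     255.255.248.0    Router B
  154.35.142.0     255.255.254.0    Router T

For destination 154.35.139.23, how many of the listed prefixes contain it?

3

Prefixes containing 154.35.139.23:
  154.0.0.0/9 (154.0.0.0 - 154.127.255.255)
  154.32.0.0/12 (154.32.0.0 - 154.47.255.255)
  154.32.0.0/13 (154.32.0.0 - 154.39.255.255)
Total matching entries: 3.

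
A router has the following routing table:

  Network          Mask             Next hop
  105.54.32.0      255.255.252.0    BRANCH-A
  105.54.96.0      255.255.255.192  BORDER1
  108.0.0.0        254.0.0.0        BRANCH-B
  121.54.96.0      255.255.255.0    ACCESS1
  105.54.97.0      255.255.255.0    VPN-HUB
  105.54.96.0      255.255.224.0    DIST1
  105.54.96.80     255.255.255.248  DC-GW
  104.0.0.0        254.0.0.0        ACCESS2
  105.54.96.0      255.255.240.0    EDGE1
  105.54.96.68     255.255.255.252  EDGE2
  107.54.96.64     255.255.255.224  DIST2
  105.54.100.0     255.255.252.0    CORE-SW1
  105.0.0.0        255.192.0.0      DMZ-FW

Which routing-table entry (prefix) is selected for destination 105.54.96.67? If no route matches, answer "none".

105.54.96.0/20

Entries matching 105.54.96.67:
  104.0.0.0/7 (104.0.0.0 - 105.255.255.255)
  105.0.0.0/10 (105.0.0.0 - 105.63.255.255)
  105.54.96.0/19 (105.54.96.0 - 105.54.127.255)
  105.54.96.0/20 (105.54.96.0 - 105.54.111.255)
Most specific is 105.54.96.0/20.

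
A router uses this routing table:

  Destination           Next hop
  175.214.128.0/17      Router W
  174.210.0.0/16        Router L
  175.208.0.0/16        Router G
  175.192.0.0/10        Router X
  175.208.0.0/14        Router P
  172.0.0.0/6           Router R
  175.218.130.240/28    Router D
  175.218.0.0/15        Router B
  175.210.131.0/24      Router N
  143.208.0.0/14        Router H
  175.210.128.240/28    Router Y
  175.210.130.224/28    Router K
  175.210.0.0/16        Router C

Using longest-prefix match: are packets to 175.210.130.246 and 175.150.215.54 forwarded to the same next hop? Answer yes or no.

no

175.210.130.246: longest match 175.210.0.0/16 -> Router C
175.150.215.54: longest match 172.0.0.0/6 -> Router R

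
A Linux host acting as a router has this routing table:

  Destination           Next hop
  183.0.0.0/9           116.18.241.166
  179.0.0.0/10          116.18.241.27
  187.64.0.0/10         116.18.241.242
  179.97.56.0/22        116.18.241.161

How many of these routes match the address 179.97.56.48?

1

Prefixes containing 179.97.56.48:
  179.97.56.0/22 (179.97.56.0 - 179.97.59.255)
Total matching entries: 1.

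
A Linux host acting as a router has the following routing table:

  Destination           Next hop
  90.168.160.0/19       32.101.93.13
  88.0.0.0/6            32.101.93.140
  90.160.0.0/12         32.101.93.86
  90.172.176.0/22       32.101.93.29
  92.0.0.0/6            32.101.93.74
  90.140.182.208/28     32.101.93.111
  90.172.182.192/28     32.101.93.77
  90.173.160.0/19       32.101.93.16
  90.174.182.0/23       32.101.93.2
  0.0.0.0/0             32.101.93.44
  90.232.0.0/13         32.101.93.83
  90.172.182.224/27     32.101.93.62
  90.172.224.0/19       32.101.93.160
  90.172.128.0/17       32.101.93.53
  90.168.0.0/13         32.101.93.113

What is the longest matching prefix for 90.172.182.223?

90.172.128.0/17

Entries matching 90.172.182.223:
  0.0.0.0/0 (default, matches everything)
  88.0.0.0/6 (88.0.0.0 - 91.255.255.255)
  90.160.0.0/12 (90.160.0.0 - 90.175.255.255)
  90.168.0.0/13 (90.168.0.0 - 90.175.255.255)
  90.172.128.0/17 (90.172.128.0 - 90.172.255.255)
Most specific is 90.172.128.0/17.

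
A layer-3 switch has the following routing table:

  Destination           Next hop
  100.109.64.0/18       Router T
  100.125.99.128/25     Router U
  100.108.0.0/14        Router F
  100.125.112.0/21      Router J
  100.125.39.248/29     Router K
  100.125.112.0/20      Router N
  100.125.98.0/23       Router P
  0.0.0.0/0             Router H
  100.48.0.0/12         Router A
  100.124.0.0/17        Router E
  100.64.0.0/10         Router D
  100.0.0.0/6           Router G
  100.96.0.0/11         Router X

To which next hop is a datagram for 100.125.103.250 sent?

Router X

Routes whose prefix contains 100.125.103.250:
  0.0.0.0/0 (default, matches everything) -> Router H
  100.0.0.0/6 (100.0.0.0 - 103.255.255.255) -> Router G
  100.64.0.0/10 (100.64.0.0 - 100.127.255.255) -> Router D
  100.96.0.0/11 (100.96.0.0 - 100.127.255.255) -> Router X
More-specific entries that do NOT match:
  100.125.39.248/29 (100.125.39.248 - 100.125.39.255) does not contain 100.125.103.250
  100.125.99.128/25 (100.125.99.128 - 100.125.99.255) does not contain 100.125.103.250
  100.125.98.0/23 (100.125.98.0 - 100.125.99.255) does not contain 100.125.103.250
  100.125.112.0/21 (100.125.112.0 - 100.125.119.255) does not contain 100.125.103.250
  100.125.112.0/20 (100.125.112.0 - 100.125.127.255) does not contain 100.125.103.250
  100.109.64.0/18 (100.109.64.0 - 100.109.127.255) does not contain 100.125.103.250
  100.124.0.0/17 (100.124.0.0 - 100.124.127.255) does not contain 100.125.103.250
  100.108.0.0/14 (100.108.0.0 - 100.111.255.255) does not contain 100.125.103.250
  100.48.0.0/12 (100.48.0.0 - 100.63.255.255) does not contain 100.125.103.250
Longest matching prefix is /11 -> next hop Router X.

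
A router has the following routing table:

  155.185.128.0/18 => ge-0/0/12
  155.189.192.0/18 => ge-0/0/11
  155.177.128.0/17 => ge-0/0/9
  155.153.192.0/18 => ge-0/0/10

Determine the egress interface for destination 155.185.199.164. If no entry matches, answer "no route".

no route

No entry's prefix contains 155.185.199.164; there is no default route.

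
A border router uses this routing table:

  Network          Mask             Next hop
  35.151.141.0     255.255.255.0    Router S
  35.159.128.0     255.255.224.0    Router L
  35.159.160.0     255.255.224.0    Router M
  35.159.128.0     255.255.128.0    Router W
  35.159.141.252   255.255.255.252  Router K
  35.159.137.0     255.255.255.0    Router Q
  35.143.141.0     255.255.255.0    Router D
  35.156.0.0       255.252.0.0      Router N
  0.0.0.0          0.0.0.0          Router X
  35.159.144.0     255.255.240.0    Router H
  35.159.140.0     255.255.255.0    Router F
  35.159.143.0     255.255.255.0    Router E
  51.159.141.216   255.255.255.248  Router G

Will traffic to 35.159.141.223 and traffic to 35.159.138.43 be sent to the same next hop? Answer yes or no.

yes

35.159.141.223: longest match 35.159.128.0/19 -> Router L
35.159.138.43: longest match 35.159.128.0/19 -> Router L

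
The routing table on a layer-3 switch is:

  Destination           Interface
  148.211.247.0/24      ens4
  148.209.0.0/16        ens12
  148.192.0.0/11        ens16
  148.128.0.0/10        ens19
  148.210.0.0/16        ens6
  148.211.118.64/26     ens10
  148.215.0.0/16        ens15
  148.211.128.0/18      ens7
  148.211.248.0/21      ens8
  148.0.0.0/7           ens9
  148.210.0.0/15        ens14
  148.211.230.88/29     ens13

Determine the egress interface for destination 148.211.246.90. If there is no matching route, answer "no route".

Routes whose prefix contains 148.211.246.90:
  148.0.0.0/7 (148.0.0.0 - 149.255.255.255) -> ens9
  148.192.0.0/11 (148.192.0.0 - 148.223.255.255) -> ens16
  148.210.0.0/15 (148.210.0.0 - 148.211.255.255) -> ens14
More-specific entries that do NOT match:
  148.211.230.88/29 (148.211.230.88 - 148.211.230.95) does not contain 148.211.246.90
  148.211.118.64/26 (148.211.118.64 - 148.211.118.127) does not contain 148.211.246.90
  148.211.247.0/24 (148.211.247.0 - 148.211.247.255) does not contain 148.211.246.90
  148.211.248.0/21 (148.211.248.0 - 148.211.255.255) does not contain 148.211.246.90
  148.211.128.0/18 (148.211.128.0 - 148.211.191.255) does not contain 148.211.246.90
  148.209.0.0/16 (148.209.0.0 - 148.209.255.255) does not contain 148.211.246.90
  148.210.0.0/16 (148.210.0.0 - 148.210.255.255) does not contain 148.211.246.90
  148.215.0.0/16 (148.215.0.0 - 148.215.255.255) does not contain 148.211.246.90
Longest matching prefix is /15 -> interface ens14.

ens14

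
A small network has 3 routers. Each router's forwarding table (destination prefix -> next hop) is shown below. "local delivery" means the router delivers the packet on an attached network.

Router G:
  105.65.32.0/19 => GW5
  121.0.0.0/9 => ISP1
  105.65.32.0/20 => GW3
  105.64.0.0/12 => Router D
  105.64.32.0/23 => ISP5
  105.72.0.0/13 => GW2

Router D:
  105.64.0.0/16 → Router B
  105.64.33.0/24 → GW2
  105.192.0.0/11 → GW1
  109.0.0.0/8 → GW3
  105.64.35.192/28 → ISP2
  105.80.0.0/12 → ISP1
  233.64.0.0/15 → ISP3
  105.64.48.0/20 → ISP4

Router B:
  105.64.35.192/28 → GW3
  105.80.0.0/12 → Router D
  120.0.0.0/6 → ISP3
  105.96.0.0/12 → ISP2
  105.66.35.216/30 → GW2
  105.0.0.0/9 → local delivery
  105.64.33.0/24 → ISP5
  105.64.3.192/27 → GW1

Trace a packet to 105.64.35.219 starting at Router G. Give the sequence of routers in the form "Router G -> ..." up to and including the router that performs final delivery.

Router G -> Router D -> Router B

At Router G: longest match for 105.64.35.219 is 105.64.0.0/12 -> Router D
At Router D: longest match for 105.64.35.219 is 105.64.0.0/16 -> Router B
At Router B: longest match for 105.64.35.219 is 105.0.0.0/9 -> local delivery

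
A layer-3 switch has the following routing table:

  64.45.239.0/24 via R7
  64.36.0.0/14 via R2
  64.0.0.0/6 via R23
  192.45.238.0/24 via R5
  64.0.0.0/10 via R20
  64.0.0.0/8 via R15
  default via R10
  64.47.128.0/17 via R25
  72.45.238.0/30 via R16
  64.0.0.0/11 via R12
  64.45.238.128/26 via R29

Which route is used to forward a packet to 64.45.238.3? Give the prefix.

64.0.0.0/10

Entries matching 64.45.238.3:
  0.0.0.0/0 (default, matches everything)
  64.0.0.0/6 (64.0.0.0 - 67.255.255.255)
  64.0.0.0/8 (64.0.0.0 - 64.255.255.255)
  64.0.0.0/10 (64.0.0.0 - 64.63.255.255)
Most specific is 64.0.0.0/10.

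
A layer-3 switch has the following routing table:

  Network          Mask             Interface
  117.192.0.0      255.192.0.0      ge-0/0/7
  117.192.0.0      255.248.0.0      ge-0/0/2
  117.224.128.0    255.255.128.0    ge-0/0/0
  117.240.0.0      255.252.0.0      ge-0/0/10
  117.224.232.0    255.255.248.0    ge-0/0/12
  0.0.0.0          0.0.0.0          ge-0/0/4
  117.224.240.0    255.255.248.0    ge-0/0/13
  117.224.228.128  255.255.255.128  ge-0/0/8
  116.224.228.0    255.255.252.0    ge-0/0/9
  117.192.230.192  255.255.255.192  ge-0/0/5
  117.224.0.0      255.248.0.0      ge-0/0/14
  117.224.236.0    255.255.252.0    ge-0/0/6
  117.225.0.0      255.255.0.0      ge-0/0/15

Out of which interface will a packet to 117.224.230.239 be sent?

Routes whose prefix contains 117.224.230.239:
  0.0.0.0/0 (default, matches everything) -> ge-0/0/4
  117.192.0.0/10 (117.192.0.0 - 117.255.255.255) -> ge-0/0/7
  117.224.0.0/13 (117.224.0.0 - 117.231.255.255) -> ge-0/0/14
  117.224.128.0/17 (117.224.128.0 - 117.224.255.255) -> ge-0/0/0
More-specific entries that do NOT match:
  117.192.230.192/26 (117.192.230.192 - 117.192.230.255) does not contain 117.224.230.239
  117.224.228.128/25 (117.224.228.128 - 117.224.228.255) does not contain 117.224.230.239
  116.224.228.0/22 (116.224.228.0 - 116.224.231.255) does not contain 117.224.230.239
  117.224.236.0/22 (117.224.236.0 - 117.224.239.255) does not contain 117.224.230.239
  117.224.232.0/21 (117.224.232.0 - 117.224.239.255) does not contain 117.224.230.239
  117.224.240.0/21 (117.224.240.0 - 117.224.247.255) does not contain 117.224.230.239
Longest matching prefix is /17 -> interface ge-0/0/0.

ge-0/0/0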